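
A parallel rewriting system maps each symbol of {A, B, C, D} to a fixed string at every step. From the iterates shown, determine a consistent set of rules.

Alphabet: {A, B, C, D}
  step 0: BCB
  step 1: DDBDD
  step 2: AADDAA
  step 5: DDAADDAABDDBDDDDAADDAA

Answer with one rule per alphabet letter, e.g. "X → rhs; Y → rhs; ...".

A->CB, B->DD, C->B, D->A

  step 1 ⇒ step 2: DDBDD ⇒ A·A·DD·A·A
    B ↦ DD
    D ↦ A
    A ↦ CB  (constrained at step 2)
  step 0 ⇒ step 1: BCB ⇒ DD·B·DD
    C ↦ B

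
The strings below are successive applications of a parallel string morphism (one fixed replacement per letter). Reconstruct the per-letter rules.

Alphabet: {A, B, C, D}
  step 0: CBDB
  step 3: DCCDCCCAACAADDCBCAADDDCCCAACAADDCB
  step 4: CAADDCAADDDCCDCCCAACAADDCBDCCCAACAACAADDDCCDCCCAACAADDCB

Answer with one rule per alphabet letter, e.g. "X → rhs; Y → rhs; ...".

  step 3 ⇒ step 4: DCCDCCCAACAADDCBCAADDDCCCAACAADDCB ⇒ CAA·D·D·CAA·D·D·D·C·C·D·C·C·CAA·CAA·D·DCB·D·C·C·CAA·CAA·CAA·D·D·D·C·C·D·C·C·CAA·CAA·D·DCB
    A ↦ C
    B ↦ DCB
    C ↦ D
    D ↦ CAA

A->C, B->DCB, C->D, D->CAA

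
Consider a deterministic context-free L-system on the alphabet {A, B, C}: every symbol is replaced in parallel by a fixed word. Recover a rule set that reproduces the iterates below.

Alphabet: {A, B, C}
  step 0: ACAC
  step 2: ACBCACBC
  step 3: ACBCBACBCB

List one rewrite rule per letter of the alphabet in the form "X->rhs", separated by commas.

  step 2 ⇒ step 3: ACBCACBC ⇒ AC·B·C·B·AC·B·C·B
    A ↦ AC
    B ↦ C
    C ↦ B

A->AC, B->C, C->B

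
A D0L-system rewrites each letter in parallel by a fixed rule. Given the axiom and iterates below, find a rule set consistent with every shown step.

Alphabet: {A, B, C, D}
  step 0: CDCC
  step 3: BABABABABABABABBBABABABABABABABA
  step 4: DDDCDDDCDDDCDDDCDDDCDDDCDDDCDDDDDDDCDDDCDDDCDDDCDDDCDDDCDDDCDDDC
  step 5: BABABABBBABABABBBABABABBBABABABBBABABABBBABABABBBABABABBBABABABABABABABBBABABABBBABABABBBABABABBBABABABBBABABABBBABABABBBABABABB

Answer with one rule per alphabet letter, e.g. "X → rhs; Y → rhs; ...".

  step 4 ⇒ step 5: DDDCDDDCDDDCDDDCDDDCDDDCDDDCDDDDDDDCDDDCDDDCDDDCDDDCDDDCDDDCDDDC ⇒ BA·BA·BA·BB·BA·BA·BA·BB·BA·BA·BA·BB·BA·BA·BA·BB·BA·BA·BA·BB·BA·BA·BA·BB·BA·BA·BA·BB·BA·BA·BA·BA·BA·BA·BA·BB·BA·BA·BA·BB·BA·BA·BA·BB·BA·BA·BA·BB·BA·BA·BA·BB·BA·BA·BA·BB·BA·BA·BA·BB·BA·BA·BA·BB
    C ↦ BB
    D ↦ BA
  step 3 ⇒ step 4: BABABABABABABABBBABABABABABABABA ⇒ DD·DC·DD·DC·DD·DC·DD·DC·DD·DC·DD·DC·DD·DC·DD·DD·DD·DC·DD·DC·DD·DC·DD·DC·DD·DC·DD·DC·DD·DC·DD·DC
    A ↦ DC
  step 3 ⇒ step 4: BABABABABABABABBBABABABABABABABA ⇒ DD·DC·DD·DC·DD·DC·DD·DC·DD·DC·DD·DC·DD·DC·DD·DD·DD·DC·DD·DC·DD·DC·DD·DC·DD·DC·DD·DC·DD·DC·DD·DC
    B ↦ DD

A->DC, B->DD, C->BB, D->BA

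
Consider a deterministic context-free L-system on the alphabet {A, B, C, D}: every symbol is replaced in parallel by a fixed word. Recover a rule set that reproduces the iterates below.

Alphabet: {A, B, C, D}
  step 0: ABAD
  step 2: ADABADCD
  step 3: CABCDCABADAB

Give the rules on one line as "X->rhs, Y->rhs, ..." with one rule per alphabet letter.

A->C, B->D, C->AD, D->AB

  step 2 ⇒ step 3: ADABADCD ⇒ C·AB·C·D·C·AB·AD·AB
    A ↦ C
    B ↦ D
    C ↦ AD
    D ↦ AB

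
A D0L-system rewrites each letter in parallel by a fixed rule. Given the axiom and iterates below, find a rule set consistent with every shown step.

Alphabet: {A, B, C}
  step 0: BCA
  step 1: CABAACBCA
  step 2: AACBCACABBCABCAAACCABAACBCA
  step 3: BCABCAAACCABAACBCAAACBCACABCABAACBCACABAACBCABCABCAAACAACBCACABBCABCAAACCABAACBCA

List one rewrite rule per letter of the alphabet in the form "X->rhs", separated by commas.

A->BCA, B->CAB, C->AAC

  step 2 ⇒ step 3: AACBCACABBCABCAAACCABAACBCA ⇒ BCA·BCA·AAC·CAB·AAC·BCA·AAC·BCA·CAB·CAB·AAC·BCA·CAB·AAC·BCA·BCA·BCA·AAC·AAC·BCA·CAB·BCA·BCA·AAC·CAB·AAC·BCA
    A ↦ BCA
    B ↦ CAB
    C ↦ AAC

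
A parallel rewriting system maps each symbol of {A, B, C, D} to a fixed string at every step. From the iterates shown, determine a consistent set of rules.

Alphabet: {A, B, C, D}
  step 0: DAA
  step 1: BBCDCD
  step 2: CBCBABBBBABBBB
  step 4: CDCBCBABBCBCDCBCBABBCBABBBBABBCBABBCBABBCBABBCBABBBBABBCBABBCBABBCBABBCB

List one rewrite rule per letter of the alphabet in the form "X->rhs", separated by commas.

A->CD, B->CB, C->ABB, D->BB

  step 1 ⇒ step 2: BBCDCD ⇒ CB·CB·ABB·BB·ABB·BB
    B ↦ CB
    C ↦ ABB
    D ↦ BB
  step 0 ⇒ step 1: DAA ⇒ BB·CD·CD
    A ↦ CD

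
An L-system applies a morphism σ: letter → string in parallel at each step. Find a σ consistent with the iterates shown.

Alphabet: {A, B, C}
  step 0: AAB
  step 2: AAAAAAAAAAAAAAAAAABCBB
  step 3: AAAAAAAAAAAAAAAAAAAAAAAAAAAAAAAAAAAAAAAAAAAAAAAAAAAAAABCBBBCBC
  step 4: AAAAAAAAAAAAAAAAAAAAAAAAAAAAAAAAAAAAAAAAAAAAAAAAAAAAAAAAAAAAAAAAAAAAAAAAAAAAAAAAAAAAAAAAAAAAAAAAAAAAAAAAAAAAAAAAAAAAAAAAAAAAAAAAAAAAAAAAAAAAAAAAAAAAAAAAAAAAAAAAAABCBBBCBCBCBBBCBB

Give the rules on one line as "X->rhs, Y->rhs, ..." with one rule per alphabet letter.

A->AAA, B->BC, C->BB

  step 3 ⇒ step 4: AAAAAAAAAAAAAAAAAAAAAAAAAAAAAAAAAAAAAAAAAAAAAAAAAAAAAABCBBBCBC ⇒ AAA·AAA·AAA·AAA·AAA·AAA·AAA·AAA·AAA·AAA·AAA·AAA·AAA·AAA·AAA·AAA·AAA·AAA·AAA·AAA·AAA·AAA·AAA·AAA·AAA·AAA·AAA·AAA·AAA·AAA·AAA·AAA·AAA·AAA·AAA·AAA·AAA·AAA·AAA·AAA·AAA·AAA·AAA·AAA·AAA·AAA·AAA·AAA·AAA·AAA·AAA·AAA·AAA·AAA·BC·BB·BC·BC·BC·BB·BC·BB
    A ↦ AAA
    B ↦ BC
    C ↦ BB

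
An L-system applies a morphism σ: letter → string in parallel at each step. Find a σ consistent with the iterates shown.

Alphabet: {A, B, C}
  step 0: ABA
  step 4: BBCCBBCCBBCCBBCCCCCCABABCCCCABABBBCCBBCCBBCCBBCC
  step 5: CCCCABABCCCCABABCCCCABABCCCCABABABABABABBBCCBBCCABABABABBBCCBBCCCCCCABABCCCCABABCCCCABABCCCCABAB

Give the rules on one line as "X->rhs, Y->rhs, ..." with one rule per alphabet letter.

  step 4 ⇒ step 5: BBCCBBCCBBCCBBCCCCCCABABCCCCABABBBCCBBCCBBCCBBCC ⇒ CC·CC·AB·AB·CC·CC·AB·AB·CC·CC·AB·AB·CC·CC·AB·AB·AB·AB·AB·AB·BB·CC·BB·CC·AB·AB·AB·AB·BB·CC·BB·CC·CC·CC·AB·AB·CC·CC·AB·AB·CC·CC·AB·AB·CC·CC·AB·AB
    A ↦ BB
    B ↦ CC
    C ↦ AB

A->BB, B->CC, C->AB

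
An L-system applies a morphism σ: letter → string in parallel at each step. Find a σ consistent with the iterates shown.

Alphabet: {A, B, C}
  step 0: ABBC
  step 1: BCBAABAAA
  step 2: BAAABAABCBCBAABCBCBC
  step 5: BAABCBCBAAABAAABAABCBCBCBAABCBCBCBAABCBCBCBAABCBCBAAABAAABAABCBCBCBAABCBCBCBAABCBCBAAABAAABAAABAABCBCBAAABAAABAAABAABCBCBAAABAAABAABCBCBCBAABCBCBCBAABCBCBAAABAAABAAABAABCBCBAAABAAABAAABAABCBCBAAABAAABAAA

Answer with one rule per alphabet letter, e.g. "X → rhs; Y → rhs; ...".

A->BC, B->BAA, C->A

  step 1 ⇒ step 2: BCBAABAAA ⇒ BAA·A·BAA·BC·BC·BAA·BC·BC·BC
    A ↦ BC
    B ↦ BAA
    C ↦ A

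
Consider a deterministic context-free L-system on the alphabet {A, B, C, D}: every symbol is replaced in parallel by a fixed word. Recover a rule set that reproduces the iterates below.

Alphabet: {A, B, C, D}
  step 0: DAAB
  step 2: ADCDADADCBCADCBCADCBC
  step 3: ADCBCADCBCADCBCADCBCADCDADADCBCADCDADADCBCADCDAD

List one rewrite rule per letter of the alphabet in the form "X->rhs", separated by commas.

  step 2 ⇒ step 3: ADCDADADCBCADCBCADCBC ⇒ AD·CBC·AD·CBC·AD·CBC·AD·CBC·AD·CD·AD·AD·CBC·AD·CD·AD·AD·CBC·AD·CD·AD
    A ↦ AD
    B ↦ CD
    C ↦ AD
    D ↦ CBC

A->AD, B->CD, C->AD, D->CBC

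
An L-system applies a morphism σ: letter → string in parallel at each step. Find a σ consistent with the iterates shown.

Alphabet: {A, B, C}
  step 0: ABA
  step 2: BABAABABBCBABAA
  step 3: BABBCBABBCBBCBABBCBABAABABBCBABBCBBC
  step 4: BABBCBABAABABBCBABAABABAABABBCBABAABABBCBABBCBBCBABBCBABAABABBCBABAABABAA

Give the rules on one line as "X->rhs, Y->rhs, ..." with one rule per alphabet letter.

A->BBC, B->BA, C->A

  step 3 ⇒ step 4: BABBCBABBCBBCBABBCBABAABABBCBABBCBBC ⇒ BA·BBC·BA·BA·A·BA·BBC·BA·BA·A·BA·BA·A·BA·BBC·BA·BA·A·BA·BBC·BA·BBC·BBC·BA·BBC·BA·BA·A·BA·BBC·BA·BA·A·BA·BA·A
    A ↦ BBC
    B ↦ BA
    C ↦ A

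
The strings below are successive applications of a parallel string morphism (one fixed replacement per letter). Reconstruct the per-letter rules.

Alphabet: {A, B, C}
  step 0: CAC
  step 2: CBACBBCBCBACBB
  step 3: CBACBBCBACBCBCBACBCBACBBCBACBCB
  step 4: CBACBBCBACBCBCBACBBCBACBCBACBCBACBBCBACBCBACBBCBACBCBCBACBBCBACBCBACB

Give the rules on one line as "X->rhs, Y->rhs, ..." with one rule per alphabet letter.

A->B, B->CB, C->CBA

  step 3 ⇒ step 4: CBACBBCBACBCBCBACBCBACBBCBACBCB ⇒ CBA·CB·B·CBA·CB·CB·CBA·CB·B·CBA·CB·CBA·CB·CBA·CB·B·CBA·CB·CBA·CB·B·CBA·CB·CB·CBA·CB·B·CBA·CB·CBA·CB
    A ↦ B
    B ↦ CB
    C ↦ CBA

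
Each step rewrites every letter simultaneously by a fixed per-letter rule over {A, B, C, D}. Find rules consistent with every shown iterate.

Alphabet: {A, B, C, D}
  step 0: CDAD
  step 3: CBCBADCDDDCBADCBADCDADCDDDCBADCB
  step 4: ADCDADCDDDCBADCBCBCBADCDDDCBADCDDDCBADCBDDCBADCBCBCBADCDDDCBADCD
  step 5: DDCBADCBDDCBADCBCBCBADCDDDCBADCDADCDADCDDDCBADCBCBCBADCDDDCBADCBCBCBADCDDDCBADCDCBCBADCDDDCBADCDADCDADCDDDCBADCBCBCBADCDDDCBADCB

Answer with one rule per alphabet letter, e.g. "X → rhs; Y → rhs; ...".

A->DD, B->CD, C->AD, D->CB

  step 4 ⇒ step 5: ADCDADCDDDCBADCBCBCBADCDDDCBADCDDDCBADCBDDCBADCBCBCBADCDDDCBADCD ⇒ DD·CB·AD·CB·DD·CB·AD·CB·CB·CB·AD·CD·DD·CB·AD·CD·AD·CD·AD·CD·DD·CB·AD·CB·CB·CB·AD·CD·DD·CB·AD·CB·CB·CB·AD·CD·DD·CB·AD·CD·CB·CB·AD·CD·DD·CB·AD·CD·AD·CD·AD·CD·DD·CB·AD·CB·CB·CB·AD·CD·DD·CB·AD·CB
    A ↦ DD
    B ↦ CD
    C ↦ AD
    D ↦ CB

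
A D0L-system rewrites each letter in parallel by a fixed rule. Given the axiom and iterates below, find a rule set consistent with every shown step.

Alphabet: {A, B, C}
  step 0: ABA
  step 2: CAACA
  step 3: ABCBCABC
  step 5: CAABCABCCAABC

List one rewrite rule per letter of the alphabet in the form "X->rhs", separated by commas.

  step 2 ⇒ step 3: CAACA ⇒ A·BC·BC·A·BC
    A ↦ BC
    C ↦ A
    B ↦ C  (constrained at step 0)

A->BC, B->C, C->A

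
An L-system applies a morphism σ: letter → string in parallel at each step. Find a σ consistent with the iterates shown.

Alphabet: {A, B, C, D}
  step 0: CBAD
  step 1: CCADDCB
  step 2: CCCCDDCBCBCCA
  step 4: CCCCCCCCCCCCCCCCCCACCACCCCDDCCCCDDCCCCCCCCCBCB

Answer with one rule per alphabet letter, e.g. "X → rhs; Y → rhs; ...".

A->DD, B->A, C->CC, D->CB

  step 1 ⇒ step 2: CCADDCB ⇒ CC·CC·DD·CB·CB·CC·A
    A ↦ DD
    B ↦ A
    C ↦ CC
    D ↦ CB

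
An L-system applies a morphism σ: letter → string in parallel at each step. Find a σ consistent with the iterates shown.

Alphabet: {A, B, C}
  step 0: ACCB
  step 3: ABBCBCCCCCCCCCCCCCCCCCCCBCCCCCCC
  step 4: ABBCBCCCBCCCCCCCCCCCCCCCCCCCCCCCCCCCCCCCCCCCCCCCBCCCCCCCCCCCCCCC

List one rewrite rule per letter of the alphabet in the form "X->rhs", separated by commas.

  step 3 ⇒ step 4: ABBCBCCCCCCCCCCCCCCCCCCCBCCCCCCC ⇒ AB·BC·BC·CC·BC·CC·CC·CC·CC·CC·CC·CC·CC·CC·CC·CC·CC·CC·CC·CC·CC·CC·CC·CC·BC·CC·CC·CC·CC·CC·CC·CC
    A ↦ AB
    B ↦ BC
    C ↦ CC

A->AB, B->BC, C->CC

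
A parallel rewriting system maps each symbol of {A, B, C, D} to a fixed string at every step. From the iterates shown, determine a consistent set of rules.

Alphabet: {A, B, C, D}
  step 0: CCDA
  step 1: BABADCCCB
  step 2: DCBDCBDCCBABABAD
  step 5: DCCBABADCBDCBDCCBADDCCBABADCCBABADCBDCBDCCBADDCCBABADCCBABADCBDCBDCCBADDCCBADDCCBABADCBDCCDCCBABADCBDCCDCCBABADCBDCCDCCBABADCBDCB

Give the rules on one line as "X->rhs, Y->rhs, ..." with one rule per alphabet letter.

A->CB, B->D, C->BA, D->DCC

  step 1 ⇒ step 2: BABADCCCB ⇒ D·CB·D·CB·DCC·BA·BA·BA·D
    A ↦ CB
    B ↦ D
    C ↦ BA
    D ↦ DCC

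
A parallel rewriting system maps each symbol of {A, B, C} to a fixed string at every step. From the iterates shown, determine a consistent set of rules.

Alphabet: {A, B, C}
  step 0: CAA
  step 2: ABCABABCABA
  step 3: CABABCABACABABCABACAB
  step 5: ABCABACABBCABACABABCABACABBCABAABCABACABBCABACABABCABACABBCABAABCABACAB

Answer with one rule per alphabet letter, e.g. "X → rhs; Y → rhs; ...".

  step 2 ⇒ step 3: ABCABABCABA ⇒ CAB·A·B·CAB·A·CAB·A·B·CAB·A·CAB
    A ↦ CAB
    B ↦ A
    C ↦ B

A->CAB, B->A, C->B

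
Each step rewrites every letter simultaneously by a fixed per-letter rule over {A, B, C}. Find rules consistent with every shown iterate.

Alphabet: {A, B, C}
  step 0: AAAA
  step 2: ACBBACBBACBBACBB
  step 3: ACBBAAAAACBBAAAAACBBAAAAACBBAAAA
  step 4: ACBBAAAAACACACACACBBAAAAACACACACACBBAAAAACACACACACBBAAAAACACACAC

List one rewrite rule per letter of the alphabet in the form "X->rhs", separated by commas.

A->AC, B->AA, C->BB

  step 3 ⇒ step 4: ACBBAAAAACBBAAAAACBBAAAAACBBAAAA ⇒ AC·BB·AA·AA·AC·AC·AC·AC·AC·BB·AA·AA·AC·AC·AC·AC·AC·BB·AA·AA·AC·AC·AC·AC·AC·BB·AA·AA·AC·AC·AC·AC
    A ↦ AC
    B ↦ AA
    C ↦ BB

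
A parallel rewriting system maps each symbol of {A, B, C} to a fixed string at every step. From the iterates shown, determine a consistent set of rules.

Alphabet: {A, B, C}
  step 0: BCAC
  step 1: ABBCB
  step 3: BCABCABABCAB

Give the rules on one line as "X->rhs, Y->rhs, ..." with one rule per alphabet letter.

  step 0 ⇒ step 1: BCAC ⇒ AB·B·C·B
    A ↦ C
    B ↦ AB
    C ↦ B

A->C, B->AB, C->B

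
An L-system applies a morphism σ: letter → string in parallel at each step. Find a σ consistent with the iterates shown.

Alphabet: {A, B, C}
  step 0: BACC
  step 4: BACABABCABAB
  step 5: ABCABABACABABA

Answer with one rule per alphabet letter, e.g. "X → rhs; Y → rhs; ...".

  step 4 ⇒ step 5: BACABABCABAB ⇒ A·B·CA·B·A·B·A·CA·B·A·B·A
    A ↦ B
    B ↦ A
    C ↦ CA

A->B, B->A, C->CA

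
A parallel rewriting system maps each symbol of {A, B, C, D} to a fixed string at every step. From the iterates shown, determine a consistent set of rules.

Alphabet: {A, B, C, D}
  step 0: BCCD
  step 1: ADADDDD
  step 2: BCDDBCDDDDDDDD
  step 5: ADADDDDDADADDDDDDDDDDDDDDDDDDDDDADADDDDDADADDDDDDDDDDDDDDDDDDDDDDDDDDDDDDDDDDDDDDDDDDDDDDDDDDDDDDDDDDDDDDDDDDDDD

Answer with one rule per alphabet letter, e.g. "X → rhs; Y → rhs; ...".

A->BC, B->ADA, C->D, D->DD

  step 1 ⇒ step 2: ADADDDD ⇒ BC·DD·BC·DD·DD·DD·DD
    A ↦ BC
    D ↦ DD
  step 0 ⇒ step 1: BCCD ⇒ ADA·D·D·DD
    B ↦ ADA
  step 0 ⇒ step 1: BCCD ⇒ ADA·D·D·DD
    C ↦ D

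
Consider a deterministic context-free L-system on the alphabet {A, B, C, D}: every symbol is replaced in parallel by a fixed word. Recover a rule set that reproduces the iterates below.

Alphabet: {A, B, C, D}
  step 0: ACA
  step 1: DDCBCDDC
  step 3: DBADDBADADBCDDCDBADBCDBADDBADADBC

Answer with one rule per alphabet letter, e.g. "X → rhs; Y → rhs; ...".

  step 0 ⇒ step 1: ACA ⇒ DDC·BC·DDC
    A ↦ DDC
    C ↦ BC
    B ↦ AD  (constrained at step 1)
    D ↦ DB  (constrained at step 1)

A->DDC, B->AD, C->BC, D->DB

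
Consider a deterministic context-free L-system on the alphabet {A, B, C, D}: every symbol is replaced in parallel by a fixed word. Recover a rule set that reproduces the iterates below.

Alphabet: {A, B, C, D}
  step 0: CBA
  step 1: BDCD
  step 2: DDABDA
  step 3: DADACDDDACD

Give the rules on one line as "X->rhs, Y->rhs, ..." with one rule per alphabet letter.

  step 2 ⇒ step 3: DDABDA ⇒ DA·DA·CD·D·DA·CD
    A ↦ CD
    B ↦ D
    D ↦ DA
  step 0 ⇒ step 1: CBA ⇒ B·D·CD
    C ↦ B

A->CD, B->D, C->B, D->DA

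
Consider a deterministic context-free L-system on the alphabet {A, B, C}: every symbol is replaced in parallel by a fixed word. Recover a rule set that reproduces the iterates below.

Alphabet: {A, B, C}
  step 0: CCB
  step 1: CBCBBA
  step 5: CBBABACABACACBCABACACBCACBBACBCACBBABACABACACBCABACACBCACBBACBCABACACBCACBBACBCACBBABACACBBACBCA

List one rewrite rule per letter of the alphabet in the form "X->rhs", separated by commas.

  step 0 ⇒ step 1: CCB ⇒ CB·CB·BA
    B ↦ BA
    C ↦ CB
    A ↦ CA  (constrained at step 1)

A->CA, B->BA, C->CB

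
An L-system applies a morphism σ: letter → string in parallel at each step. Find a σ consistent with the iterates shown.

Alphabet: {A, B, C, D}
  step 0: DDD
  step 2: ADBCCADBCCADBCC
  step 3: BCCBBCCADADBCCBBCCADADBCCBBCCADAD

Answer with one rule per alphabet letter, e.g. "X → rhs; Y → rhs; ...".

A->BC, B->BCC, C->AD, D->CB

  step 2 ⇒ step 3: ADBCCADBCCADBCC ⇒ BC·CB·BCC·AD·AD·BC·CB·BCC·AD·AD·BC·CB·BCC·AD·AD
    A ↦ BC
    B ↦ BCC
    C ↦ AD
    D ↦ CB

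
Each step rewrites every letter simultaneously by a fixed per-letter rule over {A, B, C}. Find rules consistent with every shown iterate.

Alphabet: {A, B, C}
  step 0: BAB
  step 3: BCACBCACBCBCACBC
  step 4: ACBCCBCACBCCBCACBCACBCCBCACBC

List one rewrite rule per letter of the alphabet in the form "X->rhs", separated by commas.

  step 3 ⇒ step 4: BCACBCACBCBCACBC ⇒ AC·BC·C·BC·AC·BC·C·BC·AC·BC·AC·BC·C·BC·AC·BC
    A ↦ C
    B ↦ AC
    C ↦ BC

A->C, B->AC, C->BC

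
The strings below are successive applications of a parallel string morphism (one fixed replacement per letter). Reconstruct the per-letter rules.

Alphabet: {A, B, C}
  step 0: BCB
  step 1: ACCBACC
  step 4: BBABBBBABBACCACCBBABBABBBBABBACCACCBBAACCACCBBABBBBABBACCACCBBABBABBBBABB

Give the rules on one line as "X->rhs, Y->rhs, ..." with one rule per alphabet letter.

A->BBA, B->ACC, C->B

  step 0 ⇒ step 1: BCB ⇒ ACC·B·ACC
    B ↦ ACC
    C ↦ B
    A ↦ BBA  (constrained at step 1)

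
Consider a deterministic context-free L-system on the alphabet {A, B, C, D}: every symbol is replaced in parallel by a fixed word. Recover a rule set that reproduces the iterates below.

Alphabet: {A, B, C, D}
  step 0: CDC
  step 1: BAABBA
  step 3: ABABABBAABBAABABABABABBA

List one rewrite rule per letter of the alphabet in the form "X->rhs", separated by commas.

A->DC, B->DD, C->BA, D->AB

  step 0 ⇒ step 1: CDC ⇒ BA·AB·BA
    C ↦ BA
    D ↦ AB
    A ↦ DC  (constrained at step 1)
    B ↦ DD  (constrained at step 1)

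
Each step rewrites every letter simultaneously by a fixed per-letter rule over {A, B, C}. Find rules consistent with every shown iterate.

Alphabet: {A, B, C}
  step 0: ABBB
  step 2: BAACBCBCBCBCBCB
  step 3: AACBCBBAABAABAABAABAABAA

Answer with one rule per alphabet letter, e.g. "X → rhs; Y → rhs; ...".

  step 2 ⇒ step 3: BAACBCBCBCBCBCB ⇒ AA·CB·CB·B·AA·B·AA·B·AA·B·AA·B·AA·B·AA
    A ↦ CB
    B ↦ AA
    C ↦ B

A->CB, B->AA, C->B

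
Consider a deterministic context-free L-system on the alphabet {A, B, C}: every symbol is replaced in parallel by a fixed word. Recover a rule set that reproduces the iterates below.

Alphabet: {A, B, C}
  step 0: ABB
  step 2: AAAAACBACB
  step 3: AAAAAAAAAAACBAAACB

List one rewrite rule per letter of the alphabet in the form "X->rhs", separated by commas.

  step 2 ⇒ step 3: AAAAACBACB ⇒ AA·AA·AA·AA·AA·A·CB·AA·A·CB
    A ↦ AA
    B ↦ CB
    C ↦ A

A->AA, B->CB, C->A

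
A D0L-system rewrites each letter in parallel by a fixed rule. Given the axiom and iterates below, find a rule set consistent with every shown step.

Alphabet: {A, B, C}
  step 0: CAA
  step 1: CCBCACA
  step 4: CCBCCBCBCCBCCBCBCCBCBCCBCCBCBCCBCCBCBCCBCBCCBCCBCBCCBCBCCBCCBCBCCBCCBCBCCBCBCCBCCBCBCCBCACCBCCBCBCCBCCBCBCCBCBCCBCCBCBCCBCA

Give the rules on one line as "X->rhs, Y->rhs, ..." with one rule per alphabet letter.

A->CA, B->CB, C->CCB

  step 0 ⇒ step 1: CAA ⇒ CCB·CA·CA
    A ↦ CA
    C ↦ CCB
    B ↦ CB  (constrained at step 1)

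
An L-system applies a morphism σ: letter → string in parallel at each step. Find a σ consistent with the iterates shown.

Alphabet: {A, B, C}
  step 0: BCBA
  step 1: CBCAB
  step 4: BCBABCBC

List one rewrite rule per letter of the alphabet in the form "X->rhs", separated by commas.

  step 0 ⇒ step 1: BCBA ⇒ C·B·C·AB
    A ↦ AB
    B ↦ C
    C ↦ B

A->AB, B->C, C->B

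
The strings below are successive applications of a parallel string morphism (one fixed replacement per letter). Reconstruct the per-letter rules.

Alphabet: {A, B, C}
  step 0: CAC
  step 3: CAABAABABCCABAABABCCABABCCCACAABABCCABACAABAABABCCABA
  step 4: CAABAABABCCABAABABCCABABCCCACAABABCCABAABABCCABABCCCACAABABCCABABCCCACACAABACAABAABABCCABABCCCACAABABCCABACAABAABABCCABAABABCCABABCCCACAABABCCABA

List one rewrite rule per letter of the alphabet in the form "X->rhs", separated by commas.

  step 3 ⇒ step 4: CAABAABABCCABAABABCCABABCCCACAABABCCABACAABAABABCCABA ⇒ CA·ABA·ABA·BCC·ABA·ABA·BCC·ABA·BCC·CA·CA·ABA·BCC·ABA·ABA·BCC·ABA·BCC·CA·CA·ABA·BCC·ABA·BCC·CA·CA·CA·ABA·CA·ABA·ABA·BCC·ABA·BCC·CA·CA·ABA·BCC·ABA·CA·ABA·ABA·BCC·ABA·ABA·BCC·ABA·BCC·CA·CA·ABA·BCC·ABA
    A ↦ ABA
    B ↦ BCC
    C ↦ CA

A->ABA, B->BCC, C->CA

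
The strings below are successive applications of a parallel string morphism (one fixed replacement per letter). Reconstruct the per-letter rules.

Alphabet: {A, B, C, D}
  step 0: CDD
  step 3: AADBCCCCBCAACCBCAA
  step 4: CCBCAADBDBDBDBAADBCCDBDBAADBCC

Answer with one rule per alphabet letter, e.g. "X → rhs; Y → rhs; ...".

  step 3 ⇒ step 4: AADBCCCCBCAACCBCAA ⇒ C·C·BC·AA·DB·DB·DB·DB·AA·DB·C·C·DB·DB·AA·DB·C·C
    A ↦ C
    B ↦ AA
    C ↦ DB
    D ↦ BC

A->C, B->AA, C->DB, D->BC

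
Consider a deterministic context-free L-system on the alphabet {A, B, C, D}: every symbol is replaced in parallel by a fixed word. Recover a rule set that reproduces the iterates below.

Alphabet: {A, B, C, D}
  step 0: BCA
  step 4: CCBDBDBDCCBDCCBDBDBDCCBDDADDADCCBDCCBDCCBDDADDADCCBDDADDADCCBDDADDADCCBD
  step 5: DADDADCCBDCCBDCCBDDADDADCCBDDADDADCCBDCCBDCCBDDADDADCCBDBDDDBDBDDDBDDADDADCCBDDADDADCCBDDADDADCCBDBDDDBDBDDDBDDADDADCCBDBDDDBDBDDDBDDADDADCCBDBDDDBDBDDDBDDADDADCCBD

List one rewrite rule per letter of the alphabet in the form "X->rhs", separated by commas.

A->DD, B->CC, C->DAD, D->BD

  step 4 ⇒ step 5: CCBDBDBDCCBDCCBDBDBDCCBDDADDADCCBDCCBDCCBDDADDADCCBDDADDADCCBDDADDADCCBD ⇒ DAD·DAD·CC·BD·CC·BD·CC·BD·DAD·DAD·CC·BD·DAD·DAD·CC·BD·CC·BD·CC·BD·DAD·DAD·CC·BD·BD·DD·BD·BD·DD·BD·DAD·DAD·CC·BD·DAD·DAD·CC·BD·DAD·DAD·CC·BD·BD·DD·BD·BD·DD·BD·DAD·DAD·CC·BD·BD·DD·BD·BD·DD·BD·DAD·DAD·CC·BD·BD·DD·BD·BD·DD·BD·DAD·DAD·CC·BD
    A ↦ DD
    B ↦ CC
    C ↦ DAD
    D ↦ BD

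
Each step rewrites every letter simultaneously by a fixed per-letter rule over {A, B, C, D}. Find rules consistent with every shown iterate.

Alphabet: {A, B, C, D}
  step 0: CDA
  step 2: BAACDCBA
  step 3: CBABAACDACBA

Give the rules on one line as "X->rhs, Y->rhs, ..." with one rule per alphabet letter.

A->BA, B->C, C->A, D->CD

  step 2 ⇒ step 3: BAACDCBA ⇒ C·BA·BA·A·CD·A·C·BA
    A ↦ BA
    B ↦ C
    C ↦ A
    D ↦ CD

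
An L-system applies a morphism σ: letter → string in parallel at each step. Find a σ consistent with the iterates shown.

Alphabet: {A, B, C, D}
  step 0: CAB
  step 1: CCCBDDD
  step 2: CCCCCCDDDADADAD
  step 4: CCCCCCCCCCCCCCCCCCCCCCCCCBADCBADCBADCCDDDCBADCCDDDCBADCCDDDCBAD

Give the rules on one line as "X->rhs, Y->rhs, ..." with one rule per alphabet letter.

  step 1 ⇒ step 2: CCCBDDD ⇒ CC·CC·CC·DDD·AD·AD·AD
    B ↦ DDD
    C ↦ CC
    D ↦ AD
  step 0 ⇒ step 1: CAB ⇒ CC·CB·DDD
    A ↦ CB

A->CB, B->DDD, C->CC, D->AD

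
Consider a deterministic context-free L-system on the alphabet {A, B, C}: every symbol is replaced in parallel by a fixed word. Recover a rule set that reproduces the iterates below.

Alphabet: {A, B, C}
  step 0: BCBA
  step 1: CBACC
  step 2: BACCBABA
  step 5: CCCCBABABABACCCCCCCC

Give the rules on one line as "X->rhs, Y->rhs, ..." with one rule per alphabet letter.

  step 1 ⇒ step 2: CBACC ⇒ BA·C·C·BA·BA
    A ↦ C
    B ↦ C
    C ↦ BA

A->C, B->C, C->BA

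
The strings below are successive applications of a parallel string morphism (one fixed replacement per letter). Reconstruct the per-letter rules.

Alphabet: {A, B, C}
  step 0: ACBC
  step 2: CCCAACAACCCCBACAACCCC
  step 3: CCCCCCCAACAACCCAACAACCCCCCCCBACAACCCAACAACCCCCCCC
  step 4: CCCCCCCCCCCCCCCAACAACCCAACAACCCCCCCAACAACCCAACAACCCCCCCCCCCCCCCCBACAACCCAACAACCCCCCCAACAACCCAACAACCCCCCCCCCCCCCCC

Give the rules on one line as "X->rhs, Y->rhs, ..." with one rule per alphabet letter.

  step 3 ⇒ step 4: CCCCCCCAACAACCCAACAACCCCCCCCBACAACCCAACAACCCCCCCC ⇒ CC·CC·CC·CC·CC·CC·CC·CAA·CAA·CC·CAA·CAA·CC·CC·CC·CAA·CAA·CC·CAA·CAA·CC·CC·CC·CC·CC·CC·CC·CC·BA·CAA·CC·CAA·CAA·CC·CC·CC·CAA·CAA·CC·CAA·CAA·CC·CC·CC·CC·CC·CC·CC·CC
    A ↦ CAA
    B ↦ BA
    C ↦ CC

A->CAA, B->BA, C->CC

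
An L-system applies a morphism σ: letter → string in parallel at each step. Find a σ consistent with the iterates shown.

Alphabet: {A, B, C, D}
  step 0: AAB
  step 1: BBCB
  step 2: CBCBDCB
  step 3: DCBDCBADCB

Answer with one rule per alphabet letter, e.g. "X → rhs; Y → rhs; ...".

  step 2 ⇒ step 3: CBCBDCB ⇒ D·CB·D·CB·A·D·CB
    B ↦ CB
    C ↦ D
    D ↦ A
  step 0 ⇒ step 1: AAB ⇒ B·B·CB
    A ↦ B

A->B, B->CB, C->D, D->A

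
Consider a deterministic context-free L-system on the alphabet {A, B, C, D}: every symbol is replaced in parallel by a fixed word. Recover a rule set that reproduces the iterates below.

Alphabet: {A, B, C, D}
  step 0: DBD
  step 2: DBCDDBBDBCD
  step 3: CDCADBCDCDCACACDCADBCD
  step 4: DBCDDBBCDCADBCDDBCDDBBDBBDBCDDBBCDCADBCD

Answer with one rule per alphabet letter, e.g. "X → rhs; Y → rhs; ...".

  step 3 ⇒ step 4: CDCADBCDCDCACACDCADBCD ⇒ DB·CD·DB·B·CD·CA·DB·CD·DB·CD·DB·B·DB·B·DB·CD·DB·B·CD·CA·DB·CD
    A ↦ B
    B ↦ CA
    C ↦ DB
    D ↦ CD

A->B, B->CA, C->DB, D->CD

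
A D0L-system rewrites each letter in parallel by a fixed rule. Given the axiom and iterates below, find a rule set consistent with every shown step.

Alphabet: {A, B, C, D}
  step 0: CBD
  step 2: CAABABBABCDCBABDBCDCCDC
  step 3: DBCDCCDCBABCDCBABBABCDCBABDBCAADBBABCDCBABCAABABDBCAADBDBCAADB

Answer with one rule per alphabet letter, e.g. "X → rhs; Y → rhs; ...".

  step 2 ⇒ step 3: CAABABBABCDCBABDBCDCCDC ⇒ DB·CDC·CDC·BAB·CDC·BAB·BAB·CDC·BAB·DB·CAA·DB·BAB·CDC·BAB·CAA·BAB·DB·CAA·DB·DB·CAA·DB
    A ↦ CDC
    B ↦ BAB
    C ↦ DB
    D ↦ CAA

A->CDC, B->BAB, C->DB, D->CAA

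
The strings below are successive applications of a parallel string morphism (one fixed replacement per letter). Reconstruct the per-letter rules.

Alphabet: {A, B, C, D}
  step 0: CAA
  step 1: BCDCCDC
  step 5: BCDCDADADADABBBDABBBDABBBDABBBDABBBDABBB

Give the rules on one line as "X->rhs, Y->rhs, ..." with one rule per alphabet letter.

  step 0 ⇒ step 1: CAA ⇒ B·CDC·CDC
    A ↦ CDC
    C ↦ B
    B ↦ DA  (constrained at step 1)
    D ↦ B  (constrained at step 1)

A->CDC, B->DA, C->B, D->B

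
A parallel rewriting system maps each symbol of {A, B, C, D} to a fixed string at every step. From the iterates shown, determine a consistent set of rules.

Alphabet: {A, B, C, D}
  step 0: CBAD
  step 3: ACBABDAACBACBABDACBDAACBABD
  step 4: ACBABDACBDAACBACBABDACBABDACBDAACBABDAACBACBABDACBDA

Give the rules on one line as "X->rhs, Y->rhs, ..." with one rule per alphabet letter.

A->ACB, B->D, C->AB, D->A

  step 3 ⇒ step 4: ACBABDAACBACBABDACBDAACBABD ⇒ ACB·AB·D·ACB·D·A·ACB·ACB·AB·D·ACB·AB·D·ACB·D·A·ACB·AB·D·A·ACB·ACB·AB·D·ACB·D·A
    A ↦ ACB
    B ↦ D
    C ↦ AB
    D ↦ A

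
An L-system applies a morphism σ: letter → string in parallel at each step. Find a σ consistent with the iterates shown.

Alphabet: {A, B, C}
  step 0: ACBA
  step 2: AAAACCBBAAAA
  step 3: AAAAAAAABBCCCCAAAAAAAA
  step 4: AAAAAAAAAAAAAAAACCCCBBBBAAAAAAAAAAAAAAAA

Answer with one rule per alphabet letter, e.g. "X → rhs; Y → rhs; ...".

  step 3 ⇒ step 4: AAAAAAAABBCCCCAAAAAAAA ⇒ AA·AA·AA·AA·AA·AA·AA·AA·CC·CC·B·B·B·B·AA·AA·AA·AA·AA·AA·AA·AA
    A ↦ AA
    B ↦ CC
    C ↦ B

A->AA, B->CC, C->B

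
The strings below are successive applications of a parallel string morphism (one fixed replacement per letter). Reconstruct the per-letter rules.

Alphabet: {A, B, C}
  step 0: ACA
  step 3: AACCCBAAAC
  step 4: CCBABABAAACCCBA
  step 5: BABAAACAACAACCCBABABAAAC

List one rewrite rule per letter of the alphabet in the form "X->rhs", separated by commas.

  step 4 ⇒ step 5: CCBABABAAACCCBA ⇒ BA·BA·AA·C·AA·C·AA·C·C·C·BA·BA·BA·AA·C
    A ↦ C
    B ↦ AA
    C ↦ BA

A->C, B->AA, C->BA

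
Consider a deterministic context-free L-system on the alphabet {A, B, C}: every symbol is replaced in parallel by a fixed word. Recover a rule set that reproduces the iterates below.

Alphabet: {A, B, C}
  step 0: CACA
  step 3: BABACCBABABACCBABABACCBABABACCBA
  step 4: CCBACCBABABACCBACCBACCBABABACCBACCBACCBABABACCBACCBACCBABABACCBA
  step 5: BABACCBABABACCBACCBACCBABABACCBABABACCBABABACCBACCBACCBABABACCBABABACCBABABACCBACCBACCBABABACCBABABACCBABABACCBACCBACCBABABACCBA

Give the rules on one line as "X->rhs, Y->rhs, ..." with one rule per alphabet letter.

  step 4 ⇒ step 5: CCBACCBABABACCBACCBACCBABABACCBACCBACCBABABACCBACCBACCBABABACCBA ⇒ BA·BA·CC·BA·BA·BA·CC·BA·CC·BA·CC·BA·BA·BA·CC·BA·BA·BA·CC·BA·BA·BA·CC·BA·CC·BA·CC·BA·BA·BA·CC·BA·BA·BA·CC·BA·BA·BA·CC·BA·CC·BA·CC·BA·BA·BA·CC·BA·BA·BA·CC·BA·BA·BA·CC·BA·CC·BA·CC·BA·BA·BA·CC·BA
    A ↦ BA
    B ↦ CC
    C ↦ BA

A->BA, B->CC, C->BA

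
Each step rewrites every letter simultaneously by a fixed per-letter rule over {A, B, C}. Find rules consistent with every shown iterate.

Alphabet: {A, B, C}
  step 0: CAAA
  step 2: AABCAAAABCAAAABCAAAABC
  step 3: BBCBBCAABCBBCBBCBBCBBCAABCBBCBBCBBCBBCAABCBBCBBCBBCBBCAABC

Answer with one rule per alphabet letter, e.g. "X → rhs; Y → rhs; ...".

A->BBC, B->AA, C->BC

  step 2 ⇒ step 3: AABCAAAABCAAAABCAAAABC ⇒ BBC·BBC·AA·BC·BBC·BBC·BBC·BBC·AA·BC·BBC·BBC·BBC·BBC·AA·BC·BBC·BBC·BBC·BBC·AA·BC
    A ↦ BBC
    B ↦ AA
    C ↦ BC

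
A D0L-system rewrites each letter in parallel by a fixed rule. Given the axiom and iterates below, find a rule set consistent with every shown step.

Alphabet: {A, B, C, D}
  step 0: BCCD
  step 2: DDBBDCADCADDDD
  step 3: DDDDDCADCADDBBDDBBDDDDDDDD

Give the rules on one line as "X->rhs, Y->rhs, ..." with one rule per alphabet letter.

A->B, B->DCA, C->B, D->DD

  step 2 ⇒ step 3: DDBBDCADCADDDD ⇒ DD·DD·DCA·DCA·DD·B·B·DD·B·B·DD·DD·DD·DD
    A ↦ B
    B ↦ DCA
    C ↦ B
    D ↦ DD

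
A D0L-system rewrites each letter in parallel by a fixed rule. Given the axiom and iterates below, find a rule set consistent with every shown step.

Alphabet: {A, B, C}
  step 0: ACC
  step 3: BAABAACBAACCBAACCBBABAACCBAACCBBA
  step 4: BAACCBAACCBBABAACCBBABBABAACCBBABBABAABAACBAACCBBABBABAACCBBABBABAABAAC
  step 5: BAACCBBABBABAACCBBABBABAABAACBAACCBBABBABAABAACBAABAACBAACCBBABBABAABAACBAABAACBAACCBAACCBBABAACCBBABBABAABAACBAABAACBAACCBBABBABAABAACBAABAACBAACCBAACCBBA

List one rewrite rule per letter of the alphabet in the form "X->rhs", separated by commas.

  step 4 ⇒ step 5: BAACCBAACCBBABAACCBBABBABAACCBBABBABAABAACBAACCBBABBABAACCBBABBABAABAAC ⇒ BAA·C·C·BBA·BBA·BAA·C·C·BBA·BBA·BAA·BAA·C·BAA·C·C·BBA·BBA·BAA·BAA·C·BAA·BAA·C·BAA·C·C·BBA·BBA·BAA·BAA·C·BAA·BAA·C·BAA·C·C·BAA·C·C·BBA·BAA·C·C·BBA·BBA·BAA·BAA·C·BAA·BAA·C·BAA·C·C·BBA·BBA·BAA·BAA·C·BAA·BAA·C·BAA·C·C·BAA·C·C·BBA
    A ↦ C
    B ↦ BAA
    C ↦ BBA

A->C, B->BAA, C->BBA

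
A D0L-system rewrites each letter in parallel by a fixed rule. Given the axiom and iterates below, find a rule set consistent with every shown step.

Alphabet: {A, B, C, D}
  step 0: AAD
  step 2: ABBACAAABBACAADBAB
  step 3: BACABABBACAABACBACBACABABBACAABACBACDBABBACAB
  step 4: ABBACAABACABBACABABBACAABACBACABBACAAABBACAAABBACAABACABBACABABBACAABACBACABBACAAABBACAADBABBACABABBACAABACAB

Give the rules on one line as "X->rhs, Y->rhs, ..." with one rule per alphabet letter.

  step 3 ⇒ step 4: BACABABBACAABACBACBACABABBACAABACBACDBABBACAB ⇒ AB·BAC·AA·BAC·AB·BAC·AB·AB·BAC·AA·BAC·BAC·AB·BAC·AA·AB·BAC·AA·AB·BAC·AA·BAC·AB·BAC·AB·AB·BAC·AA·BAC·BAC·AB·BAC·AA·AB·BAC·AA·DB·AB·BAC·AB·AB·BAC·AA·BAC·AB
    A ↦ BAC
    B ↦ AB
    C ↦ AA
    D ↦ DB

A->BAC, B->AB, C->AA, D->DB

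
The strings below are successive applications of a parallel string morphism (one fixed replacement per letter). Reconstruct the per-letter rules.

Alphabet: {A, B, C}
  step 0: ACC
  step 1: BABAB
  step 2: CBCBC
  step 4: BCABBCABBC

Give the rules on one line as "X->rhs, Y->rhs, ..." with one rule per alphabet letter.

  step 1 ⇒ step 2: BABAB ⇒ C·B·C·B·C
    A ↦ B
    B ↦ C
  step 0 ⇒ step 1: ACC ⇒ B·AB·AB
    C ↦ AB

A->B, B->C, C->AB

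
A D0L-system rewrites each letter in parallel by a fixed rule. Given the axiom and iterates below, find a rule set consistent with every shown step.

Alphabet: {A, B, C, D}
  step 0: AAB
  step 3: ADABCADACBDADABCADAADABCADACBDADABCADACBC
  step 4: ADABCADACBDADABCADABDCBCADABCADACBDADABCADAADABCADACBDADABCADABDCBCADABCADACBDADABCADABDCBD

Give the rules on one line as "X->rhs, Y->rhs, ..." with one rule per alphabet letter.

A->ADA, B->C, C->BD, D->BC

  step 3 ⇒ step 4: ADABCADACBDADABCADAADABCADACBDADABCADACBC ⇒ ADA·BC·ADA·C·BD·ADA·BC·ADA·BD·C·BC·ADA·BC·ADA·C·BD·ADA·BC·ADA·ADA·BC·ADA·C·BD·ADA·BC·ADA·BD·C·BC·ADA·BC·ADA·C·BD·ADA·BC·ADA·BD·C·BD
    A ↦ ADA
    B ↦ C
    C ↦ BD
    D ↦ BC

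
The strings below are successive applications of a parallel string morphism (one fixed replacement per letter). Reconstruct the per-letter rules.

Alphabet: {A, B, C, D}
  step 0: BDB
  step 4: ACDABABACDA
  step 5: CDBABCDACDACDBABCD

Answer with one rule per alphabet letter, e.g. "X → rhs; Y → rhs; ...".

  step 4 ⇒ step 5: ACDABABACDA ⇒ CD·BA·B·CD·A·CD·A·CD·BA·B·CD
    A ↦ CD
    B ↦ A
    C ↦ BA
    D ↦ B

A->CD, B->A, C->BA, D->B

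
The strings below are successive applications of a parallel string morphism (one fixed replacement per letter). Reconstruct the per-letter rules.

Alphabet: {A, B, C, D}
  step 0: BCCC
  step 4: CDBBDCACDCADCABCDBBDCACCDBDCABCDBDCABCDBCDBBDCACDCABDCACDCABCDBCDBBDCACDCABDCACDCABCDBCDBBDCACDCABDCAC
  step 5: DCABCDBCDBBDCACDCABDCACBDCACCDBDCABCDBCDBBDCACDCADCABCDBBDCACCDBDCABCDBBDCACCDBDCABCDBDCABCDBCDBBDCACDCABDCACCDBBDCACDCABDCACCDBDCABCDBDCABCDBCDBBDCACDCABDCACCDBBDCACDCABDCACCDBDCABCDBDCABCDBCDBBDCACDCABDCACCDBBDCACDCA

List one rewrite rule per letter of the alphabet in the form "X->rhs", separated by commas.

  step 4 ⇒ step 5: CDBBDCACDCADCABCDBBDCACCDBDCABCDBDCABCDBCDBBDCACDCABDCACDCABCDBCDBBDCACDCABDCACDCABCDBCDBBDCACDCABDCAC ⇒ DCA·B·CDB·CDB·B·DCA·C·DCA·B·DCA·C·B·DCA·C·CDB·DCA·B·CDB·CDB·B·DCA·C·DCA·DCA·B·CDB·B·DCA·C·CDB·DCA·B·CDB·B·DCA·C·CDB·DCA·B·CDB·DCA·B·CDB·CDB·B·DCA·C·DCA·B·DCA·C·CDB·B·DCA·C·DCA·B·DCA·C·CDB·DCA·B·CDB·DCA·B·CDB·CDB·B·DCA·C·DCA·B·DCA·C·CDB·B·DCA·C·DCA·B·DCA·C·CDB·DCA·B·CDB·DCA·B·CDB·CDB·B·DCA·C·DCA·B·DCA·C·CDB·B·DCA·C·DCA
    A ↦ C
    B ↦ CDB
    C ↦ DCA
    D ↦ B

A->C, B->CDB, C->DCA, D->B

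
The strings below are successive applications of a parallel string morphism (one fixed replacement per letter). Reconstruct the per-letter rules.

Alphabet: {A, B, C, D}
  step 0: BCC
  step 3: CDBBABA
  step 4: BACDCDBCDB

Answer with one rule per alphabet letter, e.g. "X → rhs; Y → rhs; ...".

  step 3 ⇒ step 4: CDBBABA ⇒ B·A·CD·CD·B·CD·B
    A ↦ B
    B ↦ CD
    C ↦ B
    D ↦ A

A->B, B->CD, C->B, D->A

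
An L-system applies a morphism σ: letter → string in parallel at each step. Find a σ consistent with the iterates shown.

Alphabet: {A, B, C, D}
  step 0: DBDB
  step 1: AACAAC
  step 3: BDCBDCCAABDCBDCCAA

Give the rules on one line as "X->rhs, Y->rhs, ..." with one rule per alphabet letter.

  step 0 ⇒ step 1: DBDB ⇒ AA·C·AA·C
    B ↦ C
    D ↦ AA
    A ↦ CB  (constrained at step 1)
    C ↦ BD  (constrained at step 1)

A->CB, B->C, C->BD, D->AA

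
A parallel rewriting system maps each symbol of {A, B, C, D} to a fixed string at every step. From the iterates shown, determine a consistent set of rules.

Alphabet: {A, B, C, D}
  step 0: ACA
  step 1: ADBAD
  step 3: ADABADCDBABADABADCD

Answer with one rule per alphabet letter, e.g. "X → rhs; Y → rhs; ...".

  step 0 ⇒ step 1: ACA ⇒ AD·B·AD
    A ↦ AD
    C ↦ B
    B ↦ CD  (constrained at step 1)
    D ↦ AB  (constrained at step 1)

A->AD, B->CD, C->B, D->AB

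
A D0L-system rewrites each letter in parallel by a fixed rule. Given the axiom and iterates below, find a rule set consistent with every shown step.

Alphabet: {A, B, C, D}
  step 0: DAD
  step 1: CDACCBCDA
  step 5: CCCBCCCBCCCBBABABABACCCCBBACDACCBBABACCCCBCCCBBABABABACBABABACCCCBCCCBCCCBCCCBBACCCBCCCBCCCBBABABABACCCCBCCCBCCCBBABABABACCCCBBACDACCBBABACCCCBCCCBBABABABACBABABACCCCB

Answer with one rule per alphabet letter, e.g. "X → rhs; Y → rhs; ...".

  step 0 ⇒ step 1: DAD ⇒ CDA·CCB·CDA
    A ↦ CCB
    D ↦ CDA
    B ↦ C  (constrained at step 1)
    C ↦ BA  (constrained at step 1)

A->CCB, B->C, C->BA, D->CDA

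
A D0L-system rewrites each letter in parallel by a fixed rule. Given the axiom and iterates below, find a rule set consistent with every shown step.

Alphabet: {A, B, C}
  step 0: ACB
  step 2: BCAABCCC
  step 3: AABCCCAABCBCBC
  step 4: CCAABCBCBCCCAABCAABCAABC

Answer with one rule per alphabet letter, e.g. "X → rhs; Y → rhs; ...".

  step 3 ⇒ step 4: AABCCCAABCBCBC ⇒ C·C·AA·BC·BC·BC·C·C·AA·BC·AA·BC·AA·BC
    A ↦ C
    B ↦ AA
    C ↦ BC

A->C, B->AA, C->BC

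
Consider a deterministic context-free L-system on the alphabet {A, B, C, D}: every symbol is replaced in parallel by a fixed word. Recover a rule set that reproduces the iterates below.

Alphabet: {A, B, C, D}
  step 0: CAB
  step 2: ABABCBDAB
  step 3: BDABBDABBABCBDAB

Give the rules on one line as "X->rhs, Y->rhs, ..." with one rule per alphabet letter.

  step 2 ⇒ step 3: ABABCBDAB ⇒ BD·AB·BD·AB·B·AB·C·BD·AB
    A ↦ BD
    B ↦ AB
    C ↦ B
    D ↦ C

A->BD, B->AB, C->B, D->C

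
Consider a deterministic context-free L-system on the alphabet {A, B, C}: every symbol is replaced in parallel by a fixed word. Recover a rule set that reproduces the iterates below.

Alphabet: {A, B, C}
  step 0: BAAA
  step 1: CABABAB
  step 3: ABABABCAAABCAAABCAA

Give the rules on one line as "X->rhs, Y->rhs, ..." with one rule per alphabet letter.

  step 0 ⇒ step 1: BAAA ⇒ C·AB·AB·AB
    A ↦ AB
    B ↦ C
    C ↦ AA  (constrained at step 1)

A->AB, B->C, C->AA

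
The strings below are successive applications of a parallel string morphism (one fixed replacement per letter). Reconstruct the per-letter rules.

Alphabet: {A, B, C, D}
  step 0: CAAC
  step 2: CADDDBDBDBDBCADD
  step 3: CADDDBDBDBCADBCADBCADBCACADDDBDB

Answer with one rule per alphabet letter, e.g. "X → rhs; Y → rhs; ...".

A->DD, B->CA, C->CA, D->DB

  step 2 ⇒ step 3: CADDDBDBDBDBCADD ⇒ CA·DD·DB·DB·DB·CA·DB·CA·DB·CA·DB·CA·CA·DD·DB·DB
    A ↦ DD
    B ↦ CA
    C ↦ CA
    D ↦ DB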